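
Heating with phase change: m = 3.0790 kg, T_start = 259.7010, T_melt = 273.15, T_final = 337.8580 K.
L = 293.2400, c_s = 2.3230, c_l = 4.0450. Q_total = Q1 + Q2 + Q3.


Q1 (sensible, solid) = 3.0790 * 2.3230 * 13.4490 = 96.1942 kJ
Q2 (latent) = 3.0790 * 293.2400 = 902.8860 kJ
Q3 (sensible, liquid) = 3.0790 * 4.0450 * 64.7080 = 805.9093 kJ
Q_total = 1804.9895 kJ

1804.9895 kJ


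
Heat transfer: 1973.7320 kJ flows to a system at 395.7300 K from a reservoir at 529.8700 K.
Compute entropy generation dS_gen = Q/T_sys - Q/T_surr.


dS_sys = 1973.7320/395.7300 = 4.9876 kJ/K
dS_surr = -1973.7320/529.8700 = -3.7249 kJ/K
dS_gen = 4.9876 - 3.7249 = 1.2626 kJ/K (irreversible)

dS_gen = 1.2626 kJ/K, irreversible


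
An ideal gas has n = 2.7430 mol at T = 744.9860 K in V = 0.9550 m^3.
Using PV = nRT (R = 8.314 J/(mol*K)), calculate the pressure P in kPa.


P = nRT/V = 2.7430 * 8.314 * 744.9860 / 0.9550
= 16989.6307 / 0.9550 = 17790.1892 Pa = 17.7902 kPa

17.7902 kPa


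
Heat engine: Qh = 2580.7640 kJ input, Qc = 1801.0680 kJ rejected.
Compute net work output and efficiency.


W = 2580.7640 - 1801.0680 = 779.6960 kJ
eta = 779.6960 / 2580.7640 = 0.3021 = 30.2118%

W = 779.6960 kJ, eta = 30.2118%


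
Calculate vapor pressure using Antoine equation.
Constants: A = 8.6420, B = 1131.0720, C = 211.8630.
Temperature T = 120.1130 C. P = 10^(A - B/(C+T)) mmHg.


C+T = 331.9760
B/(C+T) = 3.4071
log10(P) = 8.6420 - 3.4071 = 5.2349
P = 10^5.2349 = 171755.3726 mmHg

171755.3726 mmHg


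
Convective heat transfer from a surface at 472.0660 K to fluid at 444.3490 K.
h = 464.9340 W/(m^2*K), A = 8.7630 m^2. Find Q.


dT = 27.7170 K
Q = 464.9340 * 8.7630 * 27.7170 = 112925.0627 W

112925.0627 W


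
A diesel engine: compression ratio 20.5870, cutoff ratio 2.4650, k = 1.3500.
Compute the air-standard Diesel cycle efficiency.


r^(k-1) = 2.8824
rc^k = 3.3803
eta = 0.5825 = 58.2459%

58.2459%


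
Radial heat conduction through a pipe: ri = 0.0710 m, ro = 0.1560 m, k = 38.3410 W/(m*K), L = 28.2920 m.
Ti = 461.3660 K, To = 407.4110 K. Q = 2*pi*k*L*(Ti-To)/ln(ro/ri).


dT = 53.9550 K
ln(ro/ri) = 0.7872
Q = 2*pi*38.3410*28.2920*53.9550 / 0.7872 = 467161.1664 W

467161.1664 W


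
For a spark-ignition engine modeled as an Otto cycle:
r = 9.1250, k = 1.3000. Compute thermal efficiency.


r^(k-1) = 1.9412
eta = 1 - 1/1.9412 = 0.4849 = 48.4854%

48.4854%


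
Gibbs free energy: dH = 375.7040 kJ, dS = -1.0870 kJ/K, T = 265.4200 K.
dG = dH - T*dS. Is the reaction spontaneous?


T*dS = 265.4200 * -1.0870 = -288.5115 kJ
dG = 375.7040 + 288.5115 = 664.2155 kJ (non-spontaneous)

dG = 664.2155 kJ, non-spontaneous


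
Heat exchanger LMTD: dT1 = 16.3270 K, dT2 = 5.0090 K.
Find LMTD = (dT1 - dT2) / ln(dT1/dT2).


dT1/dT2 = 3.2595
ln(dT1/dT2) = 1.1816
LMTD = 11.3180 / 1.1816 = 9.5787 K

9.5787 K


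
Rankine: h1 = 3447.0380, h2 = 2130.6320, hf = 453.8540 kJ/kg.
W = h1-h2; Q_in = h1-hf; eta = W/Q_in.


W = 1316.4060 kJ/kg
Q_in = 2993.1840 kJ/kg
eta = 0.4398 = 43.9801%

eta = 43.9801%


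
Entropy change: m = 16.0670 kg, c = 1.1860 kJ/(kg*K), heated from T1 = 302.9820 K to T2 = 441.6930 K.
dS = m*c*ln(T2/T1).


T2/T1 = 1.4578
ln(T2/T1) = 0.3769
dS = 16.0670 * 1.1860 * 0.3769 = 7.1828 kJ/K

7.1828 kJ/K


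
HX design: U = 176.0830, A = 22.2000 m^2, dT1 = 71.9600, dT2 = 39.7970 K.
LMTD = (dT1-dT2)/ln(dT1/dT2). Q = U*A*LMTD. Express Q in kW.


LMTD = 54.3001 K
Q = 176.0830 * 22.2000 * 54.3001 = 212261.5742 W = 212.2616 kW

212.2616 kW


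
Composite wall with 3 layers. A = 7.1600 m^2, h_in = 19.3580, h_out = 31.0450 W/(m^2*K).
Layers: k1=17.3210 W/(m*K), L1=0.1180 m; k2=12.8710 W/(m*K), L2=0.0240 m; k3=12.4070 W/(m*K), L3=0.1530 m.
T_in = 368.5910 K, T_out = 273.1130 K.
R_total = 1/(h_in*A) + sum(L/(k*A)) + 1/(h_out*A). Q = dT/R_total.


R_conv_in = 1/(19.3580*7.1600) = 0.0072
R_1 = 0.1180/(17.3210*7.1600) = 0.0010
R_2 = 0.0240/(12.8710*7.1600) = 0.0003
R_3 = 0.1530/(12.4070*7.1600) = 0.0017
R_conv_out = 1/(31.0450*7.1600) = 0.0045
R_total = 0.0146 K/W
Q = 95.4780 / 0.0146 = 6518.2340 W

R_total = 0.0146 K/W, Q = 6518.2340 W


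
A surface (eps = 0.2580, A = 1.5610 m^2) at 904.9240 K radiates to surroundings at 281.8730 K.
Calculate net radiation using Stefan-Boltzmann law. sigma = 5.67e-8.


T^4 = 6.7058e+11
Tsurr^4 = 6.3127e+09
Q = 0.2580 * 5.67e-8 * 1.5610 * 6.6426e+11 = 15168.6302 W

15168.6302 W


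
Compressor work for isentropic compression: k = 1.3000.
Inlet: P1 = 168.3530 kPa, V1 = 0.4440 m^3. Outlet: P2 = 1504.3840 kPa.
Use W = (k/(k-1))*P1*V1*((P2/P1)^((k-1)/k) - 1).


(k-1)/k = 0.2308
(P2/P1)^exp = 1.6577
W = 4.3333 * 168.3530 * 0.4440 * (1.6577 - 1) = 213.0208 kJ

213.0208 kJ


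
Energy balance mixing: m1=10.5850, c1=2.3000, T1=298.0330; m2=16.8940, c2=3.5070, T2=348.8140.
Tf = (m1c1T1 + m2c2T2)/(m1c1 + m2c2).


num = 27922.0355
den = 83.5928
Tf = 334.0246 K

334.0246 K


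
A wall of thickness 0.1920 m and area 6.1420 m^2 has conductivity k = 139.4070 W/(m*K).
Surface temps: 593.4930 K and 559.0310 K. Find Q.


dT = 34.4620 K
Q = 139.4070 * 6.1420 * 34.4620 / 0.1920 = 153685.7649 W

153685.7649 W


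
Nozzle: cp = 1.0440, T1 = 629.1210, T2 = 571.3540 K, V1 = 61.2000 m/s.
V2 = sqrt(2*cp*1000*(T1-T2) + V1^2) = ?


dT = 57.7670 K
2*cp*1000*dT = 120617.4960
V1^2 = 3745.4400
V2 = sqrt(124362.9360) = 352.6513 m/s

352.6513 m/s


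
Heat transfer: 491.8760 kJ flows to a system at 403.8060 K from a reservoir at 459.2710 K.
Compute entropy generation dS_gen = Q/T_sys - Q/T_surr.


dS_sys = 491.8760/403.8060 = 1.2181 kJ/K
dS_surr = -491.8760/459.2710 = -1.0710 kJ/K
dS_gen = 1.2181 - 1.0710 = 0.1471 kJ/K (irreversible)

dS_gen = 0.1471 kJ/K, irreversible


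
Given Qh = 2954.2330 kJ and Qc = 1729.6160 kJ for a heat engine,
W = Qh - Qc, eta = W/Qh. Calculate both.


W = 2954.2330 - 1729.6160 = 1224.6170 kJ
eta = 1224.6170 / 2954.2330 = 0.4145 = 41.4530%

W = 1224.6170 kJ, eta = 41.4530%


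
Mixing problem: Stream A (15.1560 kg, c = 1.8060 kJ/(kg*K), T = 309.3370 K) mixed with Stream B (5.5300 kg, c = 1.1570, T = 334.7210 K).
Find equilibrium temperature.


num = 10608.7059
den = 33.7699
Tf = 314.1464 K

314.1464 K


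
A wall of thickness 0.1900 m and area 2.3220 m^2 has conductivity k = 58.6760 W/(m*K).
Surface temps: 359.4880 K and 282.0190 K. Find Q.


dT = 77.4690 K
Q = 58.6760 * 2.3220 * 77.4690 / 0.1900 = 55551.6630 W

55551.6630 W


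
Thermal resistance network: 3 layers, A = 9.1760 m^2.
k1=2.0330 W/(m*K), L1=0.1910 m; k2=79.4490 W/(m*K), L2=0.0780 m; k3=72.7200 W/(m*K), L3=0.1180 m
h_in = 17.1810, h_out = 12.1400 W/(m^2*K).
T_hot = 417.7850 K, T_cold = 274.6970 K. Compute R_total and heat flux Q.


R_conv_in = 1/(17.1810*9.1760) = 0.0063
R_1 = 0.1910/(2.0330*9.1760) = 0.0102
R_2 = 0.0780/(79.4490*9.1760) = 0.0001
R_3 = 0.1180/(72.7200*9.1760) = 0.0002
R_conv_out = 1/(12.1400*9.1760) = 0.0090
R_total = 0.0258 K/W
Q = 143.0880 / 0.0258 = 5536.9344 W

R_total = 0.0258 K/W, Q = 5536.9344 W


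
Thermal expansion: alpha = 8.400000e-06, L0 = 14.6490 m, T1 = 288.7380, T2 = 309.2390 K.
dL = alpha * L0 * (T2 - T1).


dT = 20.5010 K
dL = 8.400000e-06 * 14.6490 * 20.5010 = 0.002523 m
L_final = 14.651523 m

dL = 0.002523 m


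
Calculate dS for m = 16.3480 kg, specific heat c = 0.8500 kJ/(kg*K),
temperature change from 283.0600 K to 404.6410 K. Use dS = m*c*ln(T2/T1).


T2/T1 = 1.4295
ln(T2/T1) = 0.3573
dS = 16.3480 * 0.8500 * 0.3573 = 4.9655 kJ/K

4.9655 kJ/K


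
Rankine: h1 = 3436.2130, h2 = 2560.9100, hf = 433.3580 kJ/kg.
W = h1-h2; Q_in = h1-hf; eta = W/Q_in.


W = 875.3030 kJ/kg
Q_in = 3002.8550 kJ/kg
eta = 0.2915 = 29.1490%

eta = 29.1490%


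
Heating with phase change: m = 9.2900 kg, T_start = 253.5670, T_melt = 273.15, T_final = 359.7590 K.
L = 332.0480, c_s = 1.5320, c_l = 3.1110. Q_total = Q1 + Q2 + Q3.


Q1 (sensible, solid) = 9.2900 * 1.5320 * 19.5830 = 278.7107 kJ
Q2 (latent) = 9.2900 * 332.0480 = 3084.7259 kJ
Q3 (sensible, liquid) = 9.2900 * 3.1110 * 86.6090 = 2503.1032 kJ
Q_total = 5866.5398 kJ

5866.5398 kJ


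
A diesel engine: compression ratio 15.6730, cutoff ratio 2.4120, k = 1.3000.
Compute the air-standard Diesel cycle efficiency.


r^(k-1) = 2.2832
rc^k = 3.1412
eta = 0.4891 = 48.9112%

48.9112%


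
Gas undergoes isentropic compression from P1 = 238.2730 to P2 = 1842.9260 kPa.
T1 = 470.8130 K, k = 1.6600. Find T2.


(k-1)/k = 0.3976
(P2/P1)^exp = 2.2554
T2 = 470.8130 * 2.2554 = 1061.8933 K

1061.8933 K


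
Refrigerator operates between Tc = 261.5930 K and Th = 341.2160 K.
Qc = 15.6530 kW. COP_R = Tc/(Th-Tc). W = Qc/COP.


COP = 261.5930 / 79.6230 = 3.2854
W = 15.6530 / 3.2854 = 4.7644 kW

COP = 3.2854, W = 4.7644 kW


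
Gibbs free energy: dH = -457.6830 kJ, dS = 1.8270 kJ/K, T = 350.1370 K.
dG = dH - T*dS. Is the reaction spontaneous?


T*dS = 350.1370 * 1.8270 = 639.7003 kJ
dG = -457.6830 - 639.7003 = -1097.3833 kJ (spontaneous)

dG = -1097.3833 kJ, spontaneous


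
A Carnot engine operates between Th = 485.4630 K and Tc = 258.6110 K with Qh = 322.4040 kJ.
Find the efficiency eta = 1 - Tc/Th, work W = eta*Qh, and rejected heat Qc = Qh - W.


eta = 1 - 258.6110/485.4630 = 0.4673
W = 0.4673 * 322.4040 = 150.6562 kJ
Qc = 322.4040 - 150.6562 = 171.7478 kJ

eta = 46.7290%, W = 150.6562 kJ, Qc = 171.7478 kJ


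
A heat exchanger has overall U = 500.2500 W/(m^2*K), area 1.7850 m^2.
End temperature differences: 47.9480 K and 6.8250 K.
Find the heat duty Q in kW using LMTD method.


LMTD = 21.0939 K
Q = 500.2500 * 1.7850 * 21.0939 = 18835.6822 W = 18.8357 kW

18.8357 kW


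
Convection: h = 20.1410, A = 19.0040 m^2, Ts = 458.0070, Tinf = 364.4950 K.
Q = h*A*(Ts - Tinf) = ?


dT = 93.5120 K
Q = 20.1410 * 19.0040 * 93.5120 = 35792.6123 W

35792.6123 W


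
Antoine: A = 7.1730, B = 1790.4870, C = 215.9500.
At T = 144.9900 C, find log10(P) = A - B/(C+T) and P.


C+T = 360.9400
B/(C+T) = 4.9606
log10(P) = 7.1730 - 4.9606 = 2.2124
P = 10^2.2124 = 163.0714 mmHg

163.0714 mmHg


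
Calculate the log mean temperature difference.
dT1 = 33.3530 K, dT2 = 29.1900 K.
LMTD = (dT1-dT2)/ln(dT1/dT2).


dT1/dT2 = 1.1426
ln(dT1/dT2) = 0.1333
LMTD = 4.1630 / 0.1333 = 31.2253 K

31.2253 K


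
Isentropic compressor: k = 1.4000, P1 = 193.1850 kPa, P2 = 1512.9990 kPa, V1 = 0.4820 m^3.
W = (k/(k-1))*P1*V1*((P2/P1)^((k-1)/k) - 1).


(k-1)/k = 0.2857
(P2/P1)^exp = 1.8005
W = 3.5000 * 193.1850 * 0.4820 * (1.8005 - 1) = 260.8813 kJ

260.8813 kJ


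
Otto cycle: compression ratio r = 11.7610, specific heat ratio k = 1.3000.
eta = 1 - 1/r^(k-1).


r^(k-1) = 2.0948
eta = 1 - 1/2.0948 = 0.5226 = 52.2617%

52.2617%


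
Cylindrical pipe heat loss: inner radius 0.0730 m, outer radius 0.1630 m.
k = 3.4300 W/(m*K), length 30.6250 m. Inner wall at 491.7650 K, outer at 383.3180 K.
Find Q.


dT = 108.4470 K
ln(ro/ri) = 0.8033
Q = 2*pi*3.4300*30.6250*108.4470 / 0.8033 = 89103.5192 W

89103.5192 W


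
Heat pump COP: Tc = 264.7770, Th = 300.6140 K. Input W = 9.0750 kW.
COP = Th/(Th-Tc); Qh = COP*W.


COP = 300.6140 / 35.8370 = 8.3884
Qh = 8.3884 * 9.0750 = 76.1245 kW

COP = 8.3884, Qh = 76.1245 kW


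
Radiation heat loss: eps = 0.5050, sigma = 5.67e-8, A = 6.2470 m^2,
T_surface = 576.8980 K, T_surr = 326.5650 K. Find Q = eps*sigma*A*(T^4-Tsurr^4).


T^4 = 1.1076e+11
Tsurr^4 = 1.1373e+10
Q = 0.5050 * 5.67e-8 * 6.2470 * 9.9390e+10 = 17778.2831 W

17778.2831 W


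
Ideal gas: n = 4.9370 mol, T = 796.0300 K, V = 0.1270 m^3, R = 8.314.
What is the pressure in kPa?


P = nRT/V = 4.9370 * 8.314 * 796.0300 / 0.1270
= 32674.0209 / 0.1270 = 257275.7552 Pa = 257.2758 kPa

257.2758 kPa


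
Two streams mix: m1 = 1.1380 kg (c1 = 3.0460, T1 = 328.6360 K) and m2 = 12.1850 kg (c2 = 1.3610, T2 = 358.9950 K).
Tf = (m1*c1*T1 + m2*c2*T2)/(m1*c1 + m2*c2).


num = 7092.6626
den = 20.0501
Tf = 353.7464 K

353.7464 K


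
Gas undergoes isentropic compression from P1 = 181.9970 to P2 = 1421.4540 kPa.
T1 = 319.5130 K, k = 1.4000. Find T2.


(k-1)/k = 0.2857
(P2/P1)^exp = 1.7991
T2 = 319.5130 * 1.7991 = 574.8264 K

574.8264 K


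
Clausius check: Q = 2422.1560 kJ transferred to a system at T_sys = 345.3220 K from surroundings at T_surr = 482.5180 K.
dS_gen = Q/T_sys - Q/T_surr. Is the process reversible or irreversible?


dS_sys = 2422.1560/345.3220 = 7.0142 kJ/K
dS_surr = -2422.1560/482.5180 = -5.0198 kJ/K
dS_gen = 7.0142 - 5.0198 = 1.9944 kJ/K (irreversible)

dS_gen = 1.9944 kJ/K, irreversible


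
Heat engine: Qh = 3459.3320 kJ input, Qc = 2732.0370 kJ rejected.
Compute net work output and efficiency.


W = 3459.3320 - 2732.0370 = 727.2950 kJ
eta = 727.2950 / 3459.3320 = 0.2102 = 21.0241%

W = 727.2950 kJ, eta = 21.0241%


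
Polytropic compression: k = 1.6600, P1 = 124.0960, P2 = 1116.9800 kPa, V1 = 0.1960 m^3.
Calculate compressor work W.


(k-1)/k = 0.3976
(P2/P1)^exp = 2.3956
W = 2.5152 * 124.0960 * 0.1960 * (2.3956 - 1) = 85.3770 kJ

85.3770 kJ


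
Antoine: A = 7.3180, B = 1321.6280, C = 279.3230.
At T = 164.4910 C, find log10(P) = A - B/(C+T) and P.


C+T = 443.8140
B/(C+T) = 2.9779
log10(P) = 7.3180 - 2.9779 = 4.3401
P = 10^4.3401 = 21883.3027 mmHg

21883.3027 mmHg


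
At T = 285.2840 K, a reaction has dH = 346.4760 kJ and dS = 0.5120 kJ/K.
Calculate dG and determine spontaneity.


T*dS = 285.2840 * 0.5120 = 146.0654 kJ
dG = 346.4760 - 146.0654 = 200.4106 kJ (non-spontaneous)

dG = 200.4106 kJ, non-spontaneous


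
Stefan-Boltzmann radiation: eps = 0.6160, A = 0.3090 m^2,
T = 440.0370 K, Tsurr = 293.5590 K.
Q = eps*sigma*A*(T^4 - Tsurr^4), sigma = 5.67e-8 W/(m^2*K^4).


T^4 = 3.7494e+10
Tsurr^4 = 7.4265e+09
Q = 0.6160 * 5.67e-8 * 0.3090 * 3.0067e+10 = 324.4995 W

324.4995 W


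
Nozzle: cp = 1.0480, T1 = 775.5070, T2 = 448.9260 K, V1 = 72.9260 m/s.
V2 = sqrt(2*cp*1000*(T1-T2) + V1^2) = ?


dT = 326.5810 K
2*cp*1000*dT = 684513.7760
V1^2 = 5318.2015
V2 = sqrt(689831.9775) = 830.5612 m/s

830.5612 m/s


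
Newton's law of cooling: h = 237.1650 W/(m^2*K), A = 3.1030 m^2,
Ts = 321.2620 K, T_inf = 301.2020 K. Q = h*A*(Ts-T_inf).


dT = 20.0600 K
Q = 237.1650 * 3.1030 * 20.0600 = 14762.6153 W

14762.6153 W


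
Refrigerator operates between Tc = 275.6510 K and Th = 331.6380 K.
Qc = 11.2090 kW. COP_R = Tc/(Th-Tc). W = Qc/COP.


COP = 275.6510 / 55.9870 = 4.9235
W = 11.2090 / 4.9235 = 2.2766 kW

COP = 4.9235, W = 2.2766 kW


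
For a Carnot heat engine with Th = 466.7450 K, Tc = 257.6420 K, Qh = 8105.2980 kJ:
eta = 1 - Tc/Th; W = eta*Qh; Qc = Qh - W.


eta = 1 - 257.6420/466.7450 = 0.4480
W = 0.4480 * 8105.2980 = 3631.1950 kJ
Qc = 8105.2980 - 3631.1950 = 4474.1030 kJ

eta = 44.8003%, W = 3631.1950 kJ, Qc = 4474.1030 kJ


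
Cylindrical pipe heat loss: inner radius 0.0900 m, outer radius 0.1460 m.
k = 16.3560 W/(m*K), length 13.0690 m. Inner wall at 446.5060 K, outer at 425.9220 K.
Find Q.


dT = 20.5840 K
ln(ro/ri) = 0.4838
Q = 2*pi*16.3560*13.0690*20.5840 / 0.4838 = 57143.3864 W

57143.3864 W


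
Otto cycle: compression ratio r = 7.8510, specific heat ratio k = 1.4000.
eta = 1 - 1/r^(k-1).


r^(k-1) = 2.2802
eta = 1 - 1/2.2802 = 0.5614 = 56.1439%

56.1439%


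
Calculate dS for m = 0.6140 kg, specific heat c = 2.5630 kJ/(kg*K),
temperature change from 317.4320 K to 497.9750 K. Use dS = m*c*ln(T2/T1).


T2/T1 = 1.5688
ln(T2/T1) = 0.4503
dS = 0.6140 * 2.5630 * 0.4503 = 0.7086 kJ/K

0.7086 kJ/K


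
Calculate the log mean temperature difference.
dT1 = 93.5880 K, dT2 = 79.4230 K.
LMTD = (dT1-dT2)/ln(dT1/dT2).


dT1/dT2 = 1.1783
ln(dT1/dT2) = 0.1641
LMTD = 14.1650 / 0.1641 = 86.3119 K

86.3119 K


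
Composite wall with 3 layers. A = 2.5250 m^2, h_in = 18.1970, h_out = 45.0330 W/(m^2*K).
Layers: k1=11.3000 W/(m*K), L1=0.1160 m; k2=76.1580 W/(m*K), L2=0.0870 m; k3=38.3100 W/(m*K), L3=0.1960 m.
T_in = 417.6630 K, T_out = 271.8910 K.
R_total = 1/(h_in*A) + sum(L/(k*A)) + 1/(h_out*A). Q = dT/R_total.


R_conv_in = 1/(18.1970*2.5250) = 0.0218
R_1 = 0.1160/(11.3000*2.5250) = 0.0041
R_2 = 0.0870/(76.1580*2.5250) = 0.0005
R_3 = 0.1960/(38.3100*2.5250) = 0.0020
R_conv_out = 1/(45.0330*2.5250) = 0.0088
R_total = 0.0371 K/W
Q = 145.7720 / 0.0371 = 3928.8894 W

R_total = 0.0371 K/W, Q = 3928.8894 W


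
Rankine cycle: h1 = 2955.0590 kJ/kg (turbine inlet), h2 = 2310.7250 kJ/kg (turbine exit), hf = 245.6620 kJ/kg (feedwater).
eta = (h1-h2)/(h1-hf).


W = 644.3340 kJ/kg
Q_in = 2709.3970 kJ/kg
eta = 0.2378 = 23.7815%

eta = 23.7815%


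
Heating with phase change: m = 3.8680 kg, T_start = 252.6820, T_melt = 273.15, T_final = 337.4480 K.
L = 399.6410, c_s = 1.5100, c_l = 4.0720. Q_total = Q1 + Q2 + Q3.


Q1 (sensible, solid) = 3.8680 * 1.5100 * 20.4680 = 119.5470 kJ
Q2 (latent) = 3.8680 * 399.6410 = 1545.8114 kJ
Q3 (sensible, liquid) = 3.8680 * 4.0720 * 64.2980 = 1012.7254 kJ
Q_total = 2678.0838 kJ

2678.0838 kJ


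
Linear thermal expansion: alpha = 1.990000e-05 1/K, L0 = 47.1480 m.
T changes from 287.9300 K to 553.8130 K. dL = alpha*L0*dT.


dT = 265.8830 K
dL = 1.990000e-05 * 47.1480 * 265.8830 = 0.249463 m
L_final = 47.397463 m

dL = 0.249463 m


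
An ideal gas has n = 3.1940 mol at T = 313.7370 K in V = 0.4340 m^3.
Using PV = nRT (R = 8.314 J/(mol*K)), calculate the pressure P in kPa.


P = nRT/V = 3.1940 * 8.314 * 313.7370 / 0.4340
= 8331.2597 / 0.4340 = 19196.4509 Pa = 19.1965 kPa

19.1965 kPa


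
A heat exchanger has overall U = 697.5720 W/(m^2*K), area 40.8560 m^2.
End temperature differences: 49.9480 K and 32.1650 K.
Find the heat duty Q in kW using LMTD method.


LMTD = 40.4064 K
Q = 697.5720 * 40.8560 * 40.4064 = 1151582.4360 W = 1151.5824 kW

1151.5824 kW


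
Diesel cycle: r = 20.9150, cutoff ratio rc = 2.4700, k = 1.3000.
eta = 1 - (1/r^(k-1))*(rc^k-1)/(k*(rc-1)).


r^(k-1) = 2.4896
rc^k = 3.2397
eta = 0.5292 = 52.9246%

52.9246%


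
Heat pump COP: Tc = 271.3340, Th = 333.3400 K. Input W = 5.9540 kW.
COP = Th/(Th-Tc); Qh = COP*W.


COP = 333.3400 / 62.0060 = 5.3759
Qh = 5.3759 * 5.9540 = 32.0083 kW

COP = 5.3759, Qh = 32.0083 kW


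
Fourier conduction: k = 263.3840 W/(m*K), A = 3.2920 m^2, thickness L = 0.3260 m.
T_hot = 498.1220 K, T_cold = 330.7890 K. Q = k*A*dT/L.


dT = 167.3330 K
Q = 263.3840 * 3.2920 * 167.3330 / 0.3260 = 445054.5166 W

445054.5166 W


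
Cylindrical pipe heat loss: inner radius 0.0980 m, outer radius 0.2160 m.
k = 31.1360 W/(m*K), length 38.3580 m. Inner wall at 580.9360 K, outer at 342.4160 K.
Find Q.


dT = 238.5200 K
ln(ro/ri) = 0.7903
Q = 2*pi*31.1360*38.3580*238.5200 / 0.7903 = 2264777.0460 W

2264777.0460 W


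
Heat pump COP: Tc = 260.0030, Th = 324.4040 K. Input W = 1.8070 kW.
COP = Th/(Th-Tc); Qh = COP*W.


COP = 324.4040 / 64.4010 = 5.0373
Qh = 5.0373 * 1.8070 = 9.1023 kW

COP = 5.0373, Qh = 9.1023 kW


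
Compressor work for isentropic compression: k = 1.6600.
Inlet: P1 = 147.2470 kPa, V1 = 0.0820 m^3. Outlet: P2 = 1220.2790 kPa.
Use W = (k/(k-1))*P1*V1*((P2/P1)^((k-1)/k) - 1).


(k-1)/k = 0.3976
(P2/P1)^exp = 2.3182
W = 2.5152 * 147.2470 * 0.0820 * (2.3182 - 1) = 40.0320 kJ

40.0320 kJ


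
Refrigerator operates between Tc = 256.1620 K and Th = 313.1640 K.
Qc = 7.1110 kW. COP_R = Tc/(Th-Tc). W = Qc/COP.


COP = 256.1620 / 57.0020 = 4.4939
W = 7.1110 / 4.4939 = 1.5824 kW

COP = 4.4939, W = 1.5824 kW


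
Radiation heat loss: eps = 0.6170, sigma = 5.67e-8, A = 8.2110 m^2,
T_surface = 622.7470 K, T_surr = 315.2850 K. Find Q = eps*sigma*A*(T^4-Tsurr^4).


T^4 = 1.5040e+11
Tsurr^4 = 9.8813e+09
Q = 0.6170 * 5.67e-8 * 8.2110 * 1.4052e+11 = 40364.2706 W

40364.2706 W


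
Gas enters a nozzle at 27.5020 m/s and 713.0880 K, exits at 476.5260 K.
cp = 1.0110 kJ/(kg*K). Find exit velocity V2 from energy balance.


dT = 236.5620 K
2*cp*1000*dT = 478328.3640
V1^2 = 756.3600
V2 = sqrt(479084.7240) = 692.1595 m/s

692.1595 m/s


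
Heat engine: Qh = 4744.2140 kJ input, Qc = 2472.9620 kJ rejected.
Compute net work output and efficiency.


W = 4744.2140 - 2472.9620 = 2271.2520 kJ
eta = 2271.2520 / 4744.2140 = 0.4787 = 47.8741%

W = 2271.2520 kJ, eta = 47.8741%


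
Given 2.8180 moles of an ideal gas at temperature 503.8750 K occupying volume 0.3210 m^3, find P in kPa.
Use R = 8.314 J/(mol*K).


P = nRT/V = 2.8180 * 8.314 * 503.8750 / 0.3210
= 11805.2128 / 0.3210 = 36776.3639 Pa = 36.7764 kPa

36.7764 kPa


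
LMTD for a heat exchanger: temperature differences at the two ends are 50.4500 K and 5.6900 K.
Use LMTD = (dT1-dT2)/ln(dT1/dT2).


dT1/dT2 = 8.8664
ln(dT1/dT2) = 2.1823
LMTD = 44.7600 / 2.1823 = 20.5107 K

20.5107 K


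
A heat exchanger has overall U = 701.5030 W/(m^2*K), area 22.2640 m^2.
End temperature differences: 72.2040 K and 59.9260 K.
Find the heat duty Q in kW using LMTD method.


LMTD = 65.8744 K
Q = 701.5030 * 22.2640 * 65.8744 = 1028843.8065 W = 1028.8438 kW

1028.8438 kW


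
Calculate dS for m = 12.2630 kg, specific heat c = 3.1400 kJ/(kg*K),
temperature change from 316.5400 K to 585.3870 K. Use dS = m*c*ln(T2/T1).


T2/T1 = 1.8493
ln(T2/T1) = 0.6148
dS = 12.2630 * 3.1400 * 0.6148 = 23.6743 kJ/K

23.6743 kJ/K


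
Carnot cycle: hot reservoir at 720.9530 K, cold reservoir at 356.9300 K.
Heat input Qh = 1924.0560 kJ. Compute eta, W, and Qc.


eta = 1 - 356.9300/720.9530 = 0.5049
W = 0.5049 * 1924.0560 = 971.4928 kJ
Qc = 1924.0560 - 971.4928 = 952.5632 kJ

eta = 50.4919%, W = 971.4928 kJ, Qc = 952.5632 kJ


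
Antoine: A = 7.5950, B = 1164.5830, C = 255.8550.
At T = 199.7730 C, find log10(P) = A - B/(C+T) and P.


C+T = 455.6280
B/(C+T) = 2.5560
log10(P) = 7.5950 - 2.5560 = 5.0390
P = 10^5.0390 = 109396.8352 mmHg

109396.8352 mmHg


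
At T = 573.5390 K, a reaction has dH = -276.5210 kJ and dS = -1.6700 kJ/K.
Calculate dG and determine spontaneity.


T*dS = 573.5390 * -1.6700 = -957.8101 kJ
dG = -276.5210 + 957.8101 = 681.2891 kJ (non-spontaneous)

dG = 681.2891 kJ, non-spontaneous


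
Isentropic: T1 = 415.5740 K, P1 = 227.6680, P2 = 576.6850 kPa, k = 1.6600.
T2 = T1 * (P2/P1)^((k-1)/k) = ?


(k-1)/k = 0.3976
(P2/P1)^exp = 1.4470
T2 = 415.5740 * 1.4470 = 601.3543 K

601.3543 K


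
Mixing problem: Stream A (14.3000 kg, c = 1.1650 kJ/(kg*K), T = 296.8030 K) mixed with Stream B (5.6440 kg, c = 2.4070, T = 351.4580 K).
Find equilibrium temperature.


num = 9719.1845
den = 30.2446
Tf = 321.3526 K

321.3526 K


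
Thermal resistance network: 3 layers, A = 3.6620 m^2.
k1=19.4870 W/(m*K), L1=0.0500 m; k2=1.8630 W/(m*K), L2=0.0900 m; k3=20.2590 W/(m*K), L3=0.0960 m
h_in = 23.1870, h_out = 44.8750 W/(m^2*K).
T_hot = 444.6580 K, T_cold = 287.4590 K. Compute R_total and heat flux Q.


R_conv_in = 1/(23.1870*3.6620) = 0.0118
R_1 = 0.0500/(19.4870*3.6620) = 0.0007
R_2 = 0.0900/(1.8630*3.6620) = 0.0132
R_3 = 0.0960/(20.2590*3.6620) = 0.0013
R_conv_out = 1/(44.8750*3.6620) = 0.0061
R_total = 0.0330 K/W
Q = 157.1990 / 0.0330 = 4756.5462 W

R_total = 0.0330 K/W, Q = 4756.5462 W


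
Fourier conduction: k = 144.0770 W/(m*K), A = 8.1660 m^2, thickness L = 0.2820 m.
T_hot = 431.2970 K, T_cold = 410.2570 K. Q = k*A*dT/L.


dT = 21.0400 K
Q = 144.0770 * 8.1660 * 21.0400 / 0.2820 = 87781.0274 W

87781.0274 W


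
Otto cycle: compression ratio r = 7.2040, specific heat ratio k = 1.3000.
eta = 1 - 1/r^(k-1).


r^(k-1) = 1.8083
eta = 1 - 1/1.8083 = 0.4470 = 44.6996%

44.6996%


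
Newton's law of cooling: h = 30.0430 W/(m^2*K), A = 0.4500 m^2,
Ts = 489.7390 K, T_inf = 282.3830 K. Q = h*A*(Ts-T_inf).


dT = 207.3560 K
Q = 30.0430 * 0.4500 * 207.3560 = 2803.3183 W

2803.3183 W


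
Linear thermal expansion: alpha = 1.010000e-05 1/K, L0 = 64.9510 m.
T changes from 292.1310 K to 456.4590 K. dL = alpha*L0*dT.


dT = 164.3280 K
dL = 1.010000e-05 * 64.9510 * 164.3280 = 0.107800 m
L_final = 65.058800 m

dL = 0.107800 m


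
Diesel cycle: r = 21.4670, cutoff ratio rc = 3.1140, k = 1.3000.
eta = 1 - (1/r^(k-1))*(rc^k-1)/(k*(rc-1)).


r^(k-1) = 2.5092
rc^k = 4.3784
eta = 0.5101 = 51.0075%

51.0075%


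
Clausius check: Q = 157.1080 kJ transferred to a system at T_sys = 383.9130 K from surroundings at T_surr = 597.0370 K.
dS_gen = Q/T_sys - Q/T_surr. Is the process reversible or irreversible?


dS_sys = 157.1080/383.9130 = 0.4092 kJ/K
dS_surr = -157.1080/597.0370 = -0.2631 kJ/K
dS_gen = 0.4092 - 0.2631 = 0.1461 kJ/K (irreversible)

dS_gen = 0.1461 kJ/K, irreversible


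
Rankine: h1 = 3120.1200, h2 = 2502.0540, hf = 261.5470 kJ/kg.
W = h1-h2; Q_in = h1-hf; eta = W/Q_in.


W = 618.0660 kJ/kg
Q_in = 2858.5730 kJ/kg
eta = 0.2162 = 21.6215%

eta = 21.6215%


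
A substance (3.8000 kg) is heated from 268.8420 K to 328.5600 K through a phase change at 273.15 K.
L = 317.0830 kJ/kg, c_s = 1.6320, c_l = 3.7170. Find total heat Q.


Q1 (sensible, solid) = 3.8000 * 1.6320 * 4.3080 = 26.7165 kJ
Q2 (latent) = 3.8000 * 317.0830 = 1204.9154 kJ
Q3 (sensible, liquid) = 3.8000 * 3.7170 * 55.4100 = 782.6441 kJ
Q_total = 2014.2760 kJ

2014.2760 kJ


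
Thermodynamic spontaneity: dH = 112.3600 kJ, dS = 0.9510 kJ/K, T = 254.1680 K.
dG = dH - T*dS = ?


T*dS = 254.1680 * 0.9510 = 241.7138 kJ
dG = 112.3600 - 241.7138 = -129.3538 kJ (spontaneous)

dG = -129.3538 kJ, spontaneous


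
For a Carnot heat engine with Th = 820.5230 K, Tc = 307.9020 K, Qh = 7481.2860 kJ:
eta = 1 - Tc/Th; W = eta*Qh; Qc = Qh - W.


eta = 1 - 307.9020/820.5230 = 0.6247
W = 0.6247 * 7481.2860 = 4673.9266 kJ
Qc = 7481.2860 - 4673.9266 = 2807.3594 kJ

eta = 62.4749%, W = 4673.9266 kJ, Qc = 2807.3594 kJ


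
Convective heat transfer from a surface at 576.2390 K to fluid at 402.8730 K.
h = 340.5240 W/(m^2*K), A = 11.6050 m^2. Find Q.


dT = 173.3660 K
Q = 340.5240 * 11.6050 * 173.3660 = 685104.4683 W

685104.4683 W


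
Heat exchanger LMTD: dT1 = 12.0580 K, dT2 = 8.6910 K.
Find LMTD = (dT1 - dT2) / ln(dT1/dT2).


dT1/dT2 = 1.3874
ln(dT1/dT2) = 0.3274
LMTD = 3.3670 / 0.3274 = 10.2828 K

10.2828 K


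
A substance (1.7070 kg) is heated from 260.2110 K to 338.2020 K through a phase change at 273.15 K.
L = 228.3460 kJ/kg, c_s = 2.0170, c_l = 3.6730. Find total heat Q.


Q1 (sensible, solid) = 1.7070 * 2.0170 * 12.9390 = 44.5492 kJ
Q2 (latent) = 1.7070 * 228.3460 = 389.7866 kJ
Q3 (sensible, liquid) = 1.7070 * 3.6730 * 65.0520 = 407.8637 kJ
Q_total = 842.1996 kJ

842.1996 kJ


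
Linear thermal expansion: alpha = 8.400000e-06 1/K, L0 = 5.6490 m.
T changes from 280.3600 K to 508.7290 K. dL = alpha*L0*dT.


dT = 228.3690 K
dL = 8.400000e-06 * 5.6490 * 228.3690 = 0.010836 m
L_final = 5.659836 m

dL = 0.010836 m


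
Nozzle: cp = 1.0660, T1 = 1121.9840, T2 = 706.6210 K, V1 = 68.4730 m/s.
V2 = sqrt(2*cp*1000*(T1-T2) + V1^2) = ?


dT = 415.3630 K
2*cp*1000*dT = 885553.9160
V1^2 = 4688.5517
V2 = sqrt(890242.4677) = 943.5266 m/s

943.5266 m/s


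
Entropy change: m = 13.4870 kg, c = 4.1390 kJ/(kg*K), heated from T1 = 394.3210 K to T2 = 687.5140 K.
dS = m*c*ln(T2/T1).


T2/T1 = 1.7435
ln(T2/T1) = 0.5559
dS = 13.4870 * 4.1390 * 0.5559 = 31.0328 kJ/K

31.0328 kJ/K


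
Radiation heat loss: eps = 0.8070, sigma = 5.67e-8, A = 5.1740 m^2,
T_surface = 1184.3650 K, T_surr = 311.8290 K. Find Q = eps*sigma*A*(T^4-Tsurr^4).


T^4 = 1.9676e+12
Tsurr^4 = 9.4551e+09
Q = 0.8070 * 5.67e-8 * 5.1740 * 1.9582e+12 = 463589.2064 W

463589.2064 W


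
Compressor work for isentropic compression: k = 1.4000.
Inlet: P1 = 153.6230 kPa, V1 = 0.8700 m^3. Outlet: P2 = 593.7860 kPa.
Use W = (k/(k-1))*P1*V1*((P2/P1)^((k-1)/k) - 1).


(k-1)/k = 0.2857
(P2/P1)^exp = 1.4715
W = 3.5000 * 153.6230 * 0.8700 * (1.4715 - 1) = 220.5650 kJ

220.5650 kJ


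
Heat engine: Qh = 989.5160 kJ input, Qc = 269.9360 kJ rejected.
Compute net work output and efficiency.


W = 989.5160 - 269.9360 = 719.5800 kJ
eta = 719.5800 / 989.5160 = 0.7272 = 72.7204%

W = 719.5800 kJ, eta = 72.7204%


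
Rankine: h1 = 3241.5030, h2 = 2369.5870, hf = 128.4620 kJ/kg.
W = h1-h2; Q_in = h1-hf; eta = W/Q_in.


W = 871.9160 kJ/kg
Q_in = 3113.0410 kJ/kg
eta = 0.2801 = 28.0085%

eta = 28.0085%


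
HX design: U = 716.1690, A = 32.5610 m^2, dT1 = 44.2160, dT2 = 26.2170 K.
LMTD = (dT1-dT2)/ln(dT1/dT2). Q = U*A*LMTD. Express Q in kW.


LMTD = 34.4361 K
Q = 716.1690 * 32.5610 * 34.4361 = 803020.9230 W = 803.0209 kW

803.0209 kW


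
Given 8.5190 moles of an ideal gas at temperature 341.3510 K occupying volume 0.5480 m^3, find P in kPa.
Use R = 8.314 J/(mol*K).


P = nRT/V = 8.5190 * 8.314 * 341.3510 / 0.5480
= 24176.8557 / 0.5480 = 44118.3498 Pa = 44.1183 kPa

44.1183 kPa


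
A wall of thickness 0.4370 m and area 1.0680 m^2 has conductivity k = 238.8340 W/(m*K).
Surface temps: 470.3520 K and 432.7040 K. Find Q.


dT = 37.6480 K
Q = 238.8340 * 1.0680 * 37.6480 / 0.4370 = 21974.9491 W

21974.9491 W


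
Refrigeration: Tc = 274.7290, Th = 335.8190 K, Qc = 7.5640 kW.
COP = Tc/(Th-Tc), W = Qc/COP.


COP = 274.7290 / 61.0900 = 4.4971
W = 7.5640 / 4.4971 = 1.6820 kW

COP = 4.4971, W = 1.6820 kW


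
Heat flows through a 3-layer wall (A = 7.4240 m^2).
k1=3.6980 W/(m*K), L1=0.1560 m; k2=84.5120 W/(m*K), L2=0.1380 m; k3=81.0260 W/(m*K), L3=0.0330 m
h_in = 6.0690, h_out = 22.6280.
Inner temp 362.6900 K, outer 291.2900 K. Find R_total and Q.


R_conv_in = 1/(6.0690*7.4240) = 0.0222
R_1 = 0.1560/(3.6980*7.4240) = 0.0057
R_2 = 0.1380/(84.5120*7.4240) = 0.0002
R_3 = 0.0330/(81.0260*7.4240) = 5.4859e-05
R_conv_out = 1/(22.6280*7.4240) = 0.0060
R_total = 0.0341 K/W
Q = 71.4000 / 0.0341 = 2093.5805 W

R_total = 0.0341 K/W, Q = 2093.5805 W


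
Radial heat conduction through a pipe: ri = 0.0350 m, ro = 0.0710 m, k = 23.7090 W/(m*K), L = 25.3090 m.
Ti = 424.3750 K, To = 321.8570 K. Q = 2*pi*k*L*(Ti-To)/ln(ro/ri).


dT = 102.5180 K
ln(ro/ri) = 0.7073
Q = 2*pi*23.7090*25.3090*102.5180 / 0.7073 = 546443.1962 W

546443.1962 W


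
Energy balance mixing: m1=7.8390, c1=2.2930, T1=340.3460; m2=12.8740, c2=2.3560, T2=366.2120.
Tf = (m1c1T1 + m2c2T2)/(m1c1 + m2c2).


num = 17225.2894
den = 48.3060
Tf = 356.5872 K

356.5872 K


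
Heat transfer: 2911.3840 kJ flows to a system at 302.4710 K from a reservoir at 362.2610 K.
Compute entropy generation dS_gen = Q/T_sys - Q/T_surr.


dS_sys = 2911.3840/302.4710 = 9.6253 kJ/K
dS_surr = -2911.3840/362.2610 = -8.0367 kJ/K
dS_gen = 9.6253 - 8.0367 = 1.5886 kJ/K (irreversible)

dS_gen = 1.5886 kJ/K, irreversible


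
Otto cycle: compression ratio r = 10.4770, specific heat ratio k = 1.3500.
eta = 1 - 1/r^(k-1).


r^(k-1) = 2.2755
eta = 1 - 1/2.2755 = 0.5605 = 56.0542%

56.0542%


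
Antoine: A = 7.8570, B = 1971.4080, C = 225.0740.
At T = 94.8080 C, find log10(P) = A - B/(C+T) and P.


C+T = 319.8820
B/(C+T) = 6.1629
log10(P) = 7.8570 - 6.1629 = 1.6941
P = 10^1.6941 = 49.4399 mmHg

49.4399 mmHg


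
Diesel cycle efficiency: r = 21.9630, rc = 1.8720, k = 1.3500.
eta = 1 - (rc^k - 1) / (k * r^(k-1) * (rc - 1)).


r^(k-1) = 2.9484
rc^k = 2.3314
eta = 0.6164 = 61.6417%

61.6417%


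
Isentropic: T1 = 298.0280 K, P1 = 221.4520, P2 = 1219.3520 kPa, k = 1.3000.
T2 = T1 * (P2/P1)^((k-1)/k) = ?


(k-1)/k = 0.2308
(P2/P1)^exp = 1.4824
T2 = 298.0280 * 1.4824 = 441.7966 K

441.7966 K


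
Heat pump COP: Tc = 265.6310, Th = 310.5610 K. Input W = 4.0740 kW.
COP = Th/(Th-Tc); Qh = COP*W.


COP = 310.5610 / 44.9300 = 6.9121
Qh = 6.9121 * 4.0740 = 28.1599 kW

COP = 6.9121, Qh = 28.1599 kW


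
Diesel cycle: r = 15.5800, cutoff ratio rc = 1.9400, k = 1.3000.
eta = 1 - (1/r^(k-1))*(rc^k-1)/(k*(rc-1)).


r^(k-1) = 2.2791
rc^k = 2.3667
eta = 0.5093 = 50.9284%

50.9284%


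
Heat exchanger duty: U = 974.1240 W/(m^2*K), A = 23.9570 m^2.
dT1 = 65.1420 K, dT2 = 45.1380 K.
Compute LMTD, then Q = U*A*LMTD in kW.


LMTD = 54.5298 K
Q = 974.1240 * 23.9570 * 54.5298 = 1272567.6307 W = 1272.5676 kW

1272.5676 kW


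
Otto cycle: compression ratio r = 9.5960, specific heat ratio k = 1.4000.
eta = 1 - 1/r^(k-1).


r^(k-1) = 2.4708
eta = 1 - 1/2.4708 = 0.5953 = 59.5271%

59.5271%


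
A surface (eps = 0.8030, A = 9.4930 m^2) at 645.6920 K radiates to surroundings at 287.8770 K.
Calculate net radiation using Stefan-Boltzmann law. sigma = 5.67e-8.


T^4 = 1.7382e+11
Tsurr^4 = 6.8680e+09
Q = 0.8030 * 5.67e-8 * 9.4930 * 1.6695e+11 = 72159.8737 W

72159.8737 W


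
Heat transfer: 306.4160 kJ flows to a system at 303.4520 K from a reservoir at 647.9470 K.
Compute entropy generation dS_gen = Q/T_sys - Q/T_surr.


dS_sys = 306.4160/303.4520 = 1.0098 kJ/K
dS_surr = -306.4160/647.9470 = -0.4729 kJ/K
dS_gen = 1.0098 - 0.4729 = 0.5369 kJ/K (irreversible)

dS_gen = 0.5369 kJ/K, irreversible


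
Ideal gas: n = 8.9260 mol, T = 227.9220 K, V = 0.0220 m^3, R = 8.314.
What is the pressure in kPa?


P = nRT/V = 8.9260 * 8.314 * 227.9220 / 0.0220
= 16914.2658 / 0.0220 = 768830.2615 Pa = 768.8303 kPa

768.8303 kPa


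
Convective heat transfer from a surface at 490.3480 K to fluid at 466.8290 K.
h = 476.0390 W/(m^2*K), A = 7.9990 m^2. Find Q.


dT = 23.5190 K
Q = 476.0390 * 7.9990 * 23.5190 = 89556.4940 W

89556.4940 W


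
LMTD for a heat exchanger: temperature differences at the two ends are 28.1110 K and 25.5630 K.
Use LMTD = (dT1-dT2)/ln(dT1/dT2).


dT1/dT2 = 1.0997
ln(dT1/dT2) = 0.0950
LMTD = 2.5480 / 0.0950 = 26.8168 K

26.8168 K


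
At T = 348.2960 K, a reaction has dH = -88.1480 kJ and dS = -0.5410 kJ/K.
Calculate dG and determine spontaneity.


T*dS = 348.2960 * -0.5410 = -188.4281 kJ
dG = -88.1480 + 188.4281 = 100.2801 kJ (non-spontaneous)

dG = 100.2801 kJ, non-spontaneous


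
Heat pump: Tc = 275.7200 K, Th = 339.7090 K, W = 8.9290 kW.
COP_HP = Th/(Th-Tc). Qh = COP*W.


COP = 339.7090 / 63.9890 = 5.3089
Qh = 5.3089 * 8.9290 = 47.4029 kW

COP = 5.3089, Qh = 47.4029 kW


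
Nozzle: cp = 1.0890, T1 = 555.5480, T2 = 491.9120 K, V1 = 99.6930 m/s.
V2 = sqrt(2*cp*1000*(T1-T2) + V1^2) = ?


dT = 63.6360 K
2*cp*1000*dT = 138599.2080
V1^2 = 9938.6942
V2 = sqrt(148537.9022) = 385.4062 m/s

385.4062 m/s


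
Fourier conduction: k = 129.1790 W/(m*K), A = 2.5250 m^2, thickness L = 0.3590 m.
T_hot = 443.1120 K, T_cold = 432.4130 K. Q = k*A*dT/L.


dT = 10.6990 K
Q = 129.1790 * 2.5250 * 10.6990 / 0.3590 = 9720.8007 W

9720.8007 W


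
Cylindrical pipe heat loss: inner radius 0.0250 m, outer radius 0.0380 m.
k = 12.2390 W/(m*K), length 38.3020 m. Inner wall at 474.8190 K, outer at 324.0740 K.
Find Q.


dT = 150.7450 K
ln(ro/ri) = 0.4187
Q = 2*pi*12.2390*38.3020*150.7450 / 0.4187 = 1060416.5341 W

1060416.5341 W


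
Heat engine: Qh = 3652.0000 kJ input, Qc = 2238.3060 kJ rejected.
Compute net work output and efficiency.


W = 3652.0000 - 2238.3060 = 1413.6940 kJ
eta = 1413.6940 / 3652.0000 = 0.3871 = 38.7101%

W = 1413.6940 kJ, eta = 38.7101%


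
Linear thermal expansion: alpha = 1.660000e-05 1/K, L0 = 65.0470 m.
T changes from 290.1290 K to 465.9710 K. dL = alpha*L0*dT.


dT = 175.8420 K
dL = 1.660000e-05 * 65.0470 * 175.8420 = 0.189871 m
L_final = 65.236871 m

dL = 0.189871 m


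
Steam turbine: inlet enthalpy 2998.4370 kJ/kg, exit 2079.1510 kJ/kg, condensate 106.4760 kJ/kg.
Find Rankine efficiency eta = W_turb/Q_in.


W = 919.2860 kJ/kg
Q_in = 2891.9610 kJ/kg
eta = 0.3179 = 31.7876%

eta = 31.7876%


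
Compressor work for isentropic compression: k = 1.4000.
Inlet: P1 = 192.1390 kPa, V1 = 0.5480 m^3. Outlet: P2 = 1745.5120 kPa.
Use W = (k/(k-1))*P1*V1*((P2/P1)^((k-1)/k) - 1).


(k-1)/k = 0.2857
(P2/P1)^exp = 1.8785
W = 3.5000 * 192.1390 * 0.5480 * (1.8785 - 1) = 323.7326 kJ

323.7326 kJ


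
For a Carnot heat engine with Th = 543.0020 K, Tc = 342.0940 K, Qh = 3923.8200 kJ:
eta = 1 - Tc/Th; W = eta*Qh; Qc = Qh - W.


eta = 1 - 342.0940/543.0020 = 0.3700
W = 0.3700 * 3923.8200 = 1451.7936 kJ
Qc = 3923.8200 - 1451.7936 = 2472.0264 kJ

eta = 36.9995%, W = 1451.7936 kJ, Qc = 2472.0264 kJ


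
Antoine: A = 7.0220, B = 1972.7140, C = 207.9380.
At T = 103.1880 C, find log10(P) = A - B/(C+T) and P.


C+T = 311.1260
B/(C+T) = 6.3406
log10(P) = 7.0220 - 6.3406 = 0.6814
P = 10^0.6814 = 4.8022 mmHg

4.8022 mmHg


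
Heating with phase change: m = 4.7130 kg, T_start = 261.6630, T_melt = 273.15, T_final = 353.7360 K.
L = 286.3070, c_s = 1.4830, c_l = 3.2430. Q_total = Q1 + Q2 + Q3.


Q1 (sensible, solid) = 4.7130 * 1.4830 * 11.4870 = 80.2870 kJ
Q2 (latent) = 4.7130 * 286.3070 = 1349.3649 kJ
Q3 (sensible, liquid) = 4.7130 * 3.2430 * 80.5860 = 1231.6973 kJ
Q_total = 2661.3492 kJ

2661.3492 kJ


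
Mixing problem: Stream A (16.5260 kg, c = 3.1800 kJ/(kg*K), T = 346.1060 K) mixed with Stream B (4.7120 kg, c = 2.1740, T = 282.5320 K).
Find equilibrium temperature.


num = 21083.0240
den = 62.7966
Tf = 335.7353 K

335.7353 K


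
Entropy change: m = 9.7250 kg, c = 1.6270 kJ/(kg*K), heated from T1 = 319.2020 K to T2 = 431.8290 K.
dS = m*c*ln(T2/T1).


T2/T1 = 1.3528
ln(T2/T1) = 0.3022
dS = 9.7250 * 1.6270 * 0.3022 = 4.7817 kJ/K

4.7817 kJ/K


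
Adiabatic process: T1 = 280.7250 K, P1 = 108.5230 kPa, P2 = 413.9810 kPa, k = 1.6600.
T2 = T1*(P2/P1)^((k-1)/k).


(k-1)/k = 0.3976
(P2/P1)^exp = 1.7029
T2 = 280.7250 * 1.7029 = 478.0391 K

478.0391 K


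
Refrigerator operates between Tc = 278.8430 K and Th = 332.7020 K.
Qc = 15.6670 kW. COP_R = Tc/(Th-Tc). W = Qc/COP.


COP = 278.8430 / 53.8590 = 5.1773
W = 15.6670 / 5.1773 = 3.0261 kW

COP = 5.1773, W = 3.0261 kW


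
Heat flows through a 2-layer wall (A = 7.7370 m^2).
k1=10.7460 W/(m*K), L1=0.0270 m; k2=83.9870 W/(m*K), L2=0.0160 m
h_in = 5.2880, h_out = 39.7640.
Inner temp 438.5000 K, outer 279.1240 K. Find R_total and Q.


R_conv_in = 1/(5.2880*7.7370) = 0.0244
R_1 = 0.0270/(10.7460*7.7370) = 0.0003
R_2 = 0.0160/(83.9870*7.7370) = 2.4623e-05
R_conv_out = 1/(39.7640*7.7370) = 0.0033
R_total = 0.0280 K/W
Q = 159.3760 / 0.0280 = 5683.5297 W

R_total = 0.0280 K/W, Q = 5683.5297 W


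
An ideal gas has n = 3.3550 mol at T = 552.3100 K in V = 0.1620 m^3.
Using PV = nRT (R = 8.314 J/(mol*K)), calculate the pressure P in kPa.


P = nRT/V = 3.3550 * 8.314 * 552.3100 / 0.1620
= 15405.8424 / 0.1620 = 95097.7927 Pa = 95.0978 kPa

95.0978 kPa


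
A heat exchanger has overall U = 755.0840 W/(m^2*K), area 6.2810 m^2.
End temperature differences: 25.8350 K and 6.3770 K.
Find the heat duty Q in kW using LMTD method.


LMTD = 13.9082 K
Q = 755.0840 * 6.2810 * 13.9082 = 65962.1024 W = 65.9621 kW

65.9621 kW


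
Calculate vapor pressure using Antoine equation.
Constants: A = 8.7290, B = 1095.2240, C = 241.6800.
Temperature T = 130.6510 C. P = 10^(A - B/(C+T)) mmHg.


C+T = 372.3310
B/(C+T) = 2.9415
log10(P) = 8.7290 - 2.9415 = 5.7875
P = 10^5.7875 = 613008.9204 mmHg

613008.9204 mmHg


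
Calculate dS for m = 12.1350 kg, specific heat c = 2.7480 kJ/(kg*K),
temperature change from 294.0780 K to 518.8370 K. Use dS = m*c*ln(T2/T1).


T2/T1 = 1.7643
ln(T2/T1) = 0.5677
dS = 12.1350 * 2.7480 * 0.5677 = 18.9326 kJ/K

18.9326 kJ/K


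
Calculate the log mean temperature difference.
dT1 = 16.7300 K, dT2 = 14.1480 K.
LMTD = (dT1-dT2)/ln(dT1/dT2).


dT1/dT2 = 1.1825
ln(dT1/dT2) = 0.1676
LMTD = 2.5820 / 0.1676 = 15.4029 K

15.4029 K


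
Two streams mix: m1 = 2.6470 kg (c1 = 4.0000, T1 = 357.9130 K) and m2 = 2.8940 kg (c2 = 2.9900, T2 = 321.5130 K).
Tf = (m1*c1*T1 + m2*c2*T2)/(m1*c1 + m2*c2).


num = 6571.6541
den = 19.2411
Tf = 341.5432 K

341.5432 K


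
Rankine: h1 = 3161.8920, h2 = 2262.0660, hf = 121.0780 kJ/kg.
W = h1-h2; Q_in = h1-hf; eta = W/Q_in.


W = 899.8260 kJ/kg
Q_in = 3040.8140 kJ/kg
eta = 0.2959 = 29.5916%

eta = 29.5916%


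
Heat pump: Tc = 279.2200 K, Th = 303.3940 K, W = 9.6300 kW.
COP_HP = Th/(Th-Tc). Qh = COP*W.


COP = 303.3940 / 24.1740 = 12.5504
Qh = 12.5504 * 9.6300 = 120.8606 kW

COP = 12.5504, Qh = 120.8606 kW


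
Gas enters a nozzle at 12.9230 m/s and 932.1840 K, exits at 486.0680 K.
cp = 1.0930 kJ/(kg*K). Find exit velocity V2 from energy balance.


dT = 446.1160 K
2*cp*1000*dT = 975209.5760
V1^2 = 167.0039
V2 = sqrt(975376.5799) = 987.6116 m/s

987.6116 m/s
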